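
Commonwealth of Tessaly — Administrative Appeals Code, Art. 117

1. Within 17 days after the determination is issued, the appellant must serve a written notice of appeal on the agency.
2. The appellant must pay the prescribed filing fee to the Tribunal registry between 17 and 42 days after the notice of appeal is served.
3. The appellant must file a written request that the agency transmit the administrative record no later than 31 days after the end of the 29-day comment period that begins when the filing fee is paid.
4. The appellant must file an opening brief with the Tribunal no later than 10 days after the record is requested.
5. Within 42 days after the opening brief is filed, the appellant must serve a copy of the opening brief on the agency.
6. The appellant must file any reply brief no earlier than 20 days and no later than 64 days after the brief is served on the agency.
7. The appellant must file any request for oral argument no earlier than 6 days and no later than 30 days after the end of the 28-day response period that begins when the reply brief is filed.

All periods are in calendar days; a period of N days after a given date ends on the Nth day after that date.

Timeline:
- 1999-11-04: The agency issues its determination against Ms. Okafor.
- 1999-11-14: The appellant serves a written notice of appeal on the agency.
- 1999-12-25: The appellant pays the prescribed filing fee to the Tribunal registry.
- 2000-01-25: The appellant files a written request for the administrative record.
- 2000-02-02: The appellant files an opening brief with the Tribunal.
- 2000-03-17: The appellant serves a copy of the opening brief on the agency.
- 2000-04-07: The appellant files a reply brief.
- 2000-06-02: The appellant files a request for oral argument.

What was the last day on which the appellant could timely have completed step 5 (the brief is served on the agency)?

Step 5 runs from 2000-02-02, when the opening brief is filed. 42 days after 2000-02-02 is 2000-03-15.

2000-03-15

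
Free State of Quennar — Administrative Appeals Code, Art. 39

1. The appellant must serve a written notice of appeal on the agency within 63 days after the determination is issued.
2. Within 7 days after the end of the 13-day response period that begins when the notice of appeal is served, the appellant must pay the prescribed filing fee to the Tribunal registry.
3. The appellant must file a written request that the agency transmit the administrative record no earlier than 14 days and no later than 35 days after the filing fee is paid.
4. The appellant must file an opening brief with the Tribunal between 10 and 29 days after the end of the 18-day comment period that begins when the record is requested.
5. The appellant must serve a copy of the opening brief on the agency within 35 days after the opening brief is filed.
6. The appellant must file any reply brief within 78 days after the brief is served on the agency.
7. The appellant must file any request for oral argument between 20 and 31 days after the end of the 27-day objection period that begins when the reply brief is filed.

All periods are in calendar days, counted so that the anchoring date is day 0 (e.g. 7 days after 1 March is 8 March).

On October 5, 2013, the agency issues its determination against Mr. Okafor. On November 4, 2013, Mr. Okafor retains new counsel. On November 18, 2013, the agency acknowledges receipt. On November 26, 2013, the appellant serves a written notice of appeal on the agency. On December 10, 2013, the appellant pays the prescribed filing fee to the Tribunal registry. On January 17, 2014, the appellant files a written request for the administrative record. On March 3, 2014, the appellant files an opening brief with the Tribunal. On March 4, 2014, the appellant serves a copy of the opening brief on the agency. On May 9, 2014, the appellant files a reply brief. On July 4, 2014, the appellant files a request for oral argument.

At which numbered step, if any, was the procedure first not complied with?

Step 1 — counting 63 days from October 5, 2013 (when the determination is issued) gives a deadline of December 7, 2013; November 26, 2013 is within that limit.
Step 2 — counting 7 days from December 9, 2013 (end of the 13-day response period, which began when the notice of appeal is served on November 26, 2013) gives a deadline of December 16, 2013; done December 10, 2013 — timely.
Step 3 — 14 and 35 days from December 10, 2013 (when the filing fee is paid) are December 24, 2013 and January 14, 2014 respectively; January 17, 2014 is 3 days past the end of the window.
Later steps need not be reached.

Step 3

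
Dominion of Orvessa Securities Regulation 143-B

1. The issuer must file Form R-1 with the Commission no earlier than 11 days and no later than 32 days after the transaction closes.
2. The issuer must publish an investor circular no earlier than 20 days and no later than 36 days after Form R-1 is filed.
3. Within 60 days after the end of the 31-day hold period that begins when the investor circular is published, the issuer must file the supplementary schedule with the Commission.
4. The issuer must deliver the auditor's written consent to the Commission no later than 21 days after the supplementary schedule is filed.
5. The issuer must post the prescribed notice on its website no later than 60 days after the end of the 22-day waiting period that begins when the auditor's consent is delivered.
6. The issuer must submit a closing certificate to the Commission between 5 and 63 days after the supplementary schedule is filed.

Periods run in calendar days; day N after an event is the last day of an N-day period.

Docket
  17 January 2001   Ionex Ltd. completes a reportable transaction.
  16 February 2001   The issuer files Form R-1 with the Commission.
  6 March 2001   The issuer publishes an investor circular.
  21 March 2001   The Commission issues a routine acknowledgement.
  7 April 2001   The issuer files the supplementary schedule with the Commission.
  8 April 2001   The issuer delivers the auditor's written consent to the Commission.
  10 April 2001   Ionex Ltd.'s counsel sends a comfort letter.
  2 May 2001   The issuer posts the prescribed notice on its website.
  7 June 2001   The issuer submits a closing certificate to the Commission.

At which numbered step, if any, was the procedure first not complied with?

(1) the permitted window runs from 17 January 2001 + 11 = 28 January 2001 to 17 January 2001 + 32 = 18 February 2001; done 16 February 2001, which is between those dates.
(2) the permitted window runs from 16 February 2001 + 20 = 8 March 2001 to 16 February 2001 + 36 = 24 March 2001; done 6 March 2001 — 2 days before the window opened.

Step 2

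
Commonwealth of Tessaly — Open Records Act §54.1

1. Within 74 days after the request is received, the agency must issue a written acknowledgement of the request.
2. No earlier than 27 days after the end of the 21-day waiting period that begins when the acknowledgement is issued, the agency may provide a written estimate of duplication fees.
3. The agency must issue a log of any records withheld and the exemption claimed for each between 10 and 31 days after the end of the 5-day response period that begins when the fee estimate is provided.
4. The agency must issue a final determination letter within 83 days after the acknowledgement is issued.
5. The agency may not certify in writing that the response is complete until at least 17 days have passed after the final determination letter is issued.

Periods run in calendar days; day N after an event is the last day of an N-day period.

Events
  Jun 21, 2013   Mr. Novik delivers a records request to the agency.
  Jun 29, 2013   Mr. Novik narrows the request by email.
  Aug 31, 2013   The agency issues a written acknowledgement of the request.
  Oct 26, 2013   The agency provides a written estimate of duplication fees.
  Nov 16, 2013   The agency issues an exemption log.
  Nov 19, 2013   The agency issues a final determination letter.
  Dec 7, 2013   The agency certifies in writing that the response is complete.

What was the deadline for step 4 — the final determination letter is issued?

Step 4 runs from Aug 31, 2013, when the acknowledgement is issued. 83 days after Aug 31, 2013 is Nov 22, 2013.

Nov 22, 2013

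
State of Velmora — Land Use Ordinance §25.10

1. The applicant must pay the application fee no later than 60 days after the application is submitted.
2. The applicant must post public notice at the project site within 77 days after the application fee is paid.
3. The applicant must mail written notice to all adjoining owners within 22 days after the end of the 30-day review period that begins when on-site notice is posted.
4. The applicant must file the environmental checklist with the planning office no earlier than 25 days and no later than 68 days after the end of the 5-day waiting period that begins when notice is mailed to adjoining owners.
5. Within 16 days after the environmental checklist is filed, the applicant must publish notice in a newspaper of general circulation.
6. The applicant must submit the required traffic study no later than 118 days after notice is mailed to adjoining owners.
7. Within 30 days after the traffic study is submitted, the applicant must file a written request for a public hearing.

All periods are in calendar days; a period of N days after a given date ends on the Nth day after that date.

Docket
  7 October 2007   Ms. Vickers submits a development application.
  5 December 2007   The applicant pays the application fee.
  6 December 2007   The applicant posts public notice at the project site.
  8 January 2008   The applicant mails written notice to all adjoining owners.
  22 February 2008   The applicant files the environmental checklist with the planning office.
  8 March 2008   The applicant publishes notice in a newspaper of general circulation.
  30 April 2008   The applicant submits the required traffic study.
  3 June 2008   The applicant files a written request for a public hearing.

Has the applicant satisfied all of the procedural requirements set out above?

Step 1: 60 days after 7 October 2007 (when the application is submitted) is 6 December 2007; 5 December 2007 is within that limit.
Step 2: 77 days after 5 December 2007 (when the application fee is paid) is 20 February 2008; 6 December 2007 is within that limit.
Step 3: 22 days after 5 January 2008 (end of the 30-day review period, which began when on-site notice is posted on 6 December 2007) is 27 January 2008; completed 8 January 2008, before the deadline.
Step 4: the window is 25–68 days after 13 January 2008 (end of the 5-day waiting period, which began when notice is mailed to adjoining owners on 8 January 2008), so 7 February 2008 through 21 March 2008; 22 February 2008 falls inside that range.
Step 5: 16 days after 22 February 2008 (when the environmental checklist is filed) is 9 March 2008; completed 8 March 2008, before the deadline.
Step 6: 118 days after 8 January 2008 (when notice is mailed to adjoining owners) is 5 May 2008; done 30 April 2008 — timely.
Step 7: 30 days after 30 April 2008 (when the traffic study is submitted) is 30 May 2008; not done until 3 June 2008, 4 days after the deadline.
The analysis stops there.

No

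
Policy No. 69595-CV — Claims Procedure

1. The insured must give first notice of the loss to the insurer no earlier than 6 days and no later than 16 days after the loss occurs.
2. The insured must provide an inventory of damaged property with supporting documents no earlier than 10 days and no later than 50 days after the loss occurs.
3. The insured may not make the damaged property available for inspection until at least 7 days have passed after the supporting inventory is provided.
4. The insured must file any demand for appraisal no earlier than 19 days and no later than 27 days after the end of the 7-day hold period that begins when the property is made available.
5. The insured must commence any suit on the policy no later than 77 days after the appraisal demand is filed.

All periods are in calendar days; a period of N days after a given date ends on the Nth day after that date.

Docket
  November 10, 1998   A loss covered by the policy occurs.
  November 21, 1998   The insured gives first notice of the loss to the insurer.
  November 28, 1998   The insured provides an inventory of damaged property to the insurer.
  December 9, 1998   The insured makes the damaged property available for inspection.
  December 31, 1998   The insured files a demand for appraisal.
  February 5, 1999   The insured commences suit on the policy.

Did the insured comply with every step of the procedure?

Step 1 — 6 and 16 days from November 10, 1998 (when the loss occurs) are November 16, 1998 and November 26, 1998 respectively; done November 21, 1998, which is between those dates.
Step 2 — 10 and 50 days from November 10, 1998 (when the loss occurs) are November 20, 1998 and December 30, 1998 respectively; done November 28, 1998 — within the window.
Step 3 — must wait 7 days from November 28, 1998 (when the supporting inventory is provided), so not before December 5, 1998; done December 9, 1998, after the minimum wait.
Step 4 — 19 and 27 days from December 16, 1998 (end of the 7-day hold period, which began when the property is made available on December 9, 1998) are January 4, 1999 and January 12, 1999 respectively; December 31, 1998 is 4 days too early.
No need to go further; step 4 was not satisfied.

No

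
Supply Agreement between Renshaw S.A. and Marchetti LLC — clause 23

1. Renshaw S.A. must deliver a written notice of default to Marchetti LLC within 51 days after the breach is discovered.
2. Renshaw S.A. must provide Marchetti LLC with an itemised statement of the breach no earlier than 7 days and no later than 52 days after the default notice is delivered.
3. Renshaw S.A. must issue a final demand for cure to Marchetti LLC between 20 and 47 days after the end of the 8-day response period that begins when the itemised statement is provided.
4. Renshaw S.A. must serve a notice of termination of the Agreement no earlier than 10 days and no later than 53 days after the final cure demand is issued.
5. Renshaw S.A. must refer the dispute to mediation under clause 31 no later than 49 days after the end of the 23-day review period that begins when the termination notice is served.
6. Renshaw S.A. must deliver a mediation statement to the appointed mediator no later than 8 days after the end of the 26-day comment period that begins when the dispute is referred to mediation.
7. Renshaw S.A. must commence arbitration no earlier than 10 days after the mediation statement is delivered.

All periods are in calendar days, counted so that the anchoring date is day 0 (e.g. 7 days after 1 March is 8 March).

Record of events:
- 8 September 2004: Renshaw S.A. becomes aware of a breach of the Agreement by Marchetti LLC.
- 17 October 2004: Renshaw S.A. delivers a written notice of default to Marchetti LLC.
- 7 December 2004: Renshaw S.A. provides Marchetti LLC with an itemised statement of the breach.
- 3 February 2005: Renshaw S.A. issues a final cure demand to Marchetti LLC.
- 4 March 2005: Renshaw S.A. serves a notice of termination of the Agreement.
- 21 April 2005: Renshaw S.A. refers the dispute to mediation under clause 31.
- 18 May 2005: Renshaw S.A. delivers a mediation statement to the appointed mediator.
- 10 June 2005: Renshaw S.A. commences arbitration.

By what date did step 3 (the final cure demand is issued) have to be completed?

31 January 2005

The itemised statement is provided on 7 December 2004; the 8-day response period therefore ends 15 December 2004, and step 3 runs from that date. The window is 20–47 days after 15 December 2004; it closes on 31 January 2005.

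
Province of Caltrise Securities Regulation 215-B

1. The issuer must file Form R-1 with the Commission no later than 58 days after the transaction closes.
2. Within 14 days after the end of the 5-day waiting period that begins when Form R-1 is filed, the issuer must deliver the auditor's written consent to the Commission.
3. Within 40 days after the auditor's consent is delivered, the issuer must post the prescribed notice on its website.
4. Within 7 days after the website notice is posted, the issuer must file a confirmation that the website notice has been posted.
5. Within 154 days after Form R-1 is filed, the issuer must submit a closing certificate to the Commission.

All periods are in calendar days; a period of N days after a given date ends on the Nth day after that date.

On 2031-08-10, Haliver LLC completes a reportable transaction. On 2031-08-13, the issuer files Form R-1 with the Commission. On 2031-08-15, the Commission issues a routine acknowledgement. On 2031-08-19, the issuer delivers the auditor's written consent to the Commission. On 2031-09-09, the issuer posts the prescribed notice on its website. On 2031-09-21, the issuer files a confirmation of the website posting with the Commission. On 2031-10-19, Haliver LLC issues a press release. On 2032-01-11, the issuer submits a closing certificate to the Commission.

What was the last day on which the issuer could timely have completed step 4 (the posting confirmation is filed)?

Step 4 runs from 2031-09-09, when the website notice is posted. 7 days after 2031-09-09 is 2031-09-16.

2031-09-16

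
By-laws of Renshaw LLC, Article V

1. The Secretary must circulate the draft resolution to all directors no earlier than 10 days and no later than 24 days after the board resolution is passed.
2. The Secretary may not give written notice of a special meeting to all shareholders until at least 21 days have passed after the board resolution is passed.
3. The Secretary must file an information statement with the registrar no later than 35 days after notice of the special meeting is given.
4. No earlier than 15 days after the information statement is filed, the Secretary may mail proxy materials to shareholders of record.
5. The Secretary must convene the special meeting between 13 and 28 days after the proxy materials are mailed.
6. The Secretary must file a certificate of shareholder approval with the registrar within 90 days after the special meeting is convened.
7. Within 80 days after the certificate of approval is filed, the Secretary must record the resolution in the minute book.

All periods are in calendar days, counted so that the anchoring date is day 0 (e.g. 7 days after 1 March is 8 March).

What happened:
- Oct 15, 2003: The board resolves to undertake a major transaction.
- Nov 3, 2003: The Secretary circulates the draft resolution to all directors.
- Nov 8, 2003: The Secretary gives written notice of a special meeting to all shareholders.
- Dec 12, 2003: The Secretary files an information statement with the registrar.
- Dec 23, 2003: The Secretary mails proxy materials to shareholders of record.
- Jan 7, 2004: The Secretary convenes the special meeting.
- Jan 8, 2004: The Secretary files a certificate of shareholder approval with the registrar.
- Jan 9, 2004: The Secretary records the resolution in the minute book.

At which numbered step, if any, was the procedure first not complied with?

Step 4

Step 1 — 10 and 24 days from Oct 15, 2003 (when the board resolution is passed) are Oct 25, 2003 and Nov 8, 2003 respectively; Nov 3, 2003 falls inside that range.
Step 2 — must wait 21 days from Oct 15, 2003 (when the board resolution is passed), so not before Nov 5, 2003; Nov 8, 2003 is on or after that date.
Step 3 — counting 35 days from Nov 8, 2003 (when notice of the special meeting is given) gives a deadline of Dec 13, 2003; done Dec 12, 2003 — timely.
Step 4 — must wait 15 days from Dec 12, 2003 (when the information statement is filed), so not before Dec 27, 2003; Dec 23, 2003 is 4 days before the earliest permitted date.
No need to go further; step 4 was not satisfied.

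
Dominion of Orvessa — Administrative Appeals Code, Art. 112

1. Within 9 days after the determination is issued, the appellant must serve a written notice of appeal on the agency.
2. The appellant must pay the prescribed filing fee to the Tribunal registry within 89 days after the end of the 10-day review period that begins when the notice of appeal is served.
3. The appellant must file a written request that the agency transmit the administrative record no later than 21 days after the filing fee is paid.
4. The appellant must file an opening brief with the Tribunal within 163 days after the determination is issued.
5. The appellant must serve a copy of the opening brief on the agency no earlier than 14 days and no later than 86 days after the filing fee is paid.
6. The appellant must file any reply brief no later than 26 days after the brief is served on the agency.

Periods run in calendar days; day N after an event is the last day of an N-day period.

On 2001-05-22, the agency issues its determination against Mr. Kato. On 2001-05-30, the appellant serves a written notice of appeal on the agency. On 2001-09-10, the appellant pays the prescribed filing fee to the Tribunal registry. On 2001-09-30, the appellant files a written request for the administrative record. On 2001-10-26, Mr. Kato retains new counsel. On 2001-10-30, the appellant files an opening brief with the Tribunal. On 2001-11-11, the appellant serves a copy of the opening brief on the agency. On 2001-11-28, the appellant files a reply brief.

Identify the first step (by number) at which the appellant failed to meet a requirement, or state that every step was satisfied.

Step 2

Step 1: 9 days after 2001-05-22 (when the determination is issued) is 2001-05-31; completed 2001-05-30, before the deadline.
Step 2: 89 days after 2001-06-09 (end of the 10-day review period, which began when the notice of appeal is served on 2001-05-30) is 2001-09-06; done 2001-09-10 — 4 days late.
That is the first point of non-compliance.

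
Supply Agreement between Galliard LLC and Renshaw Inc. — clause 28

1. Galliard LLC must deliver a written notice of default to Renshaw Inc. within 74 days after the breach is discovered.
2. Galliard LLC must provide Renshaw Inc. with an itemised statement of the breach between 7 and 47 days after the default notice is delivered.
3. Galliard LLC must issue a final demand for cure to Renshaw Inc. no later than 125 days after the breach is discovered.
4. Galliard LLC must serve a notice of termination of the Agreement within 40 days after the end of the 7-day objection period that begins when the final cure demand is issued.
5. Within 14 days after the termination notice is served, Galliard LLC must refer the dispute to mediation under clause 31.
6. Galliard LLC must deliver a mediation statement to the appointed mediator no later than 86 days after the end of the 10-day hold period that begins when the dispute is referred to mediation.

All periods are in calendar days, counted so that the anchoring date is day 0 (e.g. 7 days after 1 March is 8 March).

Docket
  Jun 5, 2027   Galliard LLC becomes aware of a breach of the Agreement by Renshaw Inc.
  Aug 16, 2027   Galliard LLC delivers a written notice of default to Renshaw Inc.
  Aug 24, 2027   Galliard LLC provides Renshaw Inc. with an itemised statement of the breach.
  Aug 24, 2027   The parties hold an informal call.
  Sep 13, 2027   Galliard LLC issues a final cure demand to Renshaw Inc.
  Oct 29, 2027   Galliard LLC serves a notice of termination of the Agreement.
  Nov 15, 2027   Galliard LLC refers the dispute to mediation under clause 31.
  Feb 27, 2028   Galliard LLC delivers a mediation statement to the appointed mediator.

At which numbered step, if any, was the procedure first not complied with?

Step 5

Step 1: 74 days after Jun 5, 2027 (when the breach is discovered) is Aug 18, 2027; completed Aug 16, 2027, before the deadline.
Step 2: the window is 7–47 days after Aug 16, 2027 (when the default notice is delivered), so Aug 23, 2027 through Oct 2, 2027; done Aug 24, 2027 — within the window.
Step 3: 125 days after Jun 5, 2027 (when the breach is discovered) is Oct 8, 2027; completed Sep 13, 2027, before the deadline.
Step 4: 40 days after Sep 20, 2027 (end of the 7-day objection period, which began when the final cure demand is issued on Sep 13, 2027) is Oct 30, 2027; completed Oct 29, 2027, before the deadline.
Step 5: 14 days after Oct 29, 2027 (when the termination notice is served) is Nov 12, 2027; not done until Nov 15, 2027, 3 days after the deadline.
That is the first point of non-compliance.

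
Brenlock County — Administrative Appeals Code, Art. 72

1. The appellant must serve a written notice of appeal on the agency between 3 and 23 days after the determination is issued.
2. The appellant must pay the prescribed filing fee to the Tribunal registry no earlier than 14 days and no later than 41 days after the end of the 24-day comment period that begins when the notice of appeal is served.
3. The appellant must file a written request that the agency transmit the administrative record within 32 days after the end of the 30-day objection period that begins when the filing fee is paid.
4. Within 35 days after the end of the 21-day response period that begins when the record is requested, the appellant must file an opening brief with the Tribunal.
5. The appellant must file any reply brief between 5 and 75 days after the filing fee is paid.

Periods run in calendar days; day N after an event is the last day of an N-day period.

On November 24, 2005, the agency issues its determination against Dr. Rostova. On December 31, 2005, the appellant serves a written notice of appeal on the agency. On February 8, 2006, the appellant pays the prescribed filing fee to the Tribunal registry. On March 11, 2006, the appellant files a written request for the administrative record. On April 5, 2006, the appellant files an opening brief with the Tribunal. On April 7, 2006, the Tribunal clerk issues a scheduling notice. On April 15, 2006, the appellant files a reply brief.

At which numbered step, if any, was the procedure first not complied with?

Step 1

Step 1: the window is 3–23 days after November 24, 2005 (when the determination is issued), so November 27, 2005 through December 17, 2005; December 31, 2005 is 14 days past the end of the window.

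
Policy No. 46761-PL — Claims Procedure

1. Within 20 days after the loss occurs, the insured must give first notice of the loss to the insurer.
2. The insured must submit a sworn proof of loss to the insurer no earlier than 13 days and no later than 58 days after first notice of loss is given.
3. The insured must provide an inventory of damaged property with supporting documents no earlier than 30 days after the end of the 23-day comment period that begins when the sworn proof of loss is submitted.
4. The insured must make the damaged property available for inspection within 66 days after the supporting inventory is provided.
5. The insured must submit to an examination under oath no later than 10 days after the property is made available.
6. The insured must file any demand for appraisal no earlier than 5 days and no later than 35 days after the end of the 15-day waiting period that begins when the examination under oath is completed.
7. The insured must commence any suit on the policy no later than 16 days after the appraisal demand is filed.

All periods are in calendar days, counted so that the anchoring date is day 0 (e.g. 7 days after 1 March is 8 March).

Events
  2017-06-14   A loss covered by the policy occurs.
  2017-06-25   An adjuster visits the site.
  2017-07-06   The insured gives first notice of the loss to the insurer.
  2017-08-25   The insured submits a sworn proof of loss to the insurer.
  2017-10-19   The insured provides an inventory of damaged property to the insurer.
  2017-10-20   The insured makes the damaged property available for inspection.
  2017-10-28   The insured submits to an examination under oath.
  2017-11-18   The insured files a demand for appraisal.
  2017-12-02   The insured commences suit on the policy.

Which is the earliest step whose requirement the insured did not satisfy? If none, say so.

Step 1

Step 1 — counting 20 days from 2017-06-14 (when the loss occurs) gives a deadline of 2017-07-04; 2017-07-06 misses that deadline by 2 days.
The analysis stops there.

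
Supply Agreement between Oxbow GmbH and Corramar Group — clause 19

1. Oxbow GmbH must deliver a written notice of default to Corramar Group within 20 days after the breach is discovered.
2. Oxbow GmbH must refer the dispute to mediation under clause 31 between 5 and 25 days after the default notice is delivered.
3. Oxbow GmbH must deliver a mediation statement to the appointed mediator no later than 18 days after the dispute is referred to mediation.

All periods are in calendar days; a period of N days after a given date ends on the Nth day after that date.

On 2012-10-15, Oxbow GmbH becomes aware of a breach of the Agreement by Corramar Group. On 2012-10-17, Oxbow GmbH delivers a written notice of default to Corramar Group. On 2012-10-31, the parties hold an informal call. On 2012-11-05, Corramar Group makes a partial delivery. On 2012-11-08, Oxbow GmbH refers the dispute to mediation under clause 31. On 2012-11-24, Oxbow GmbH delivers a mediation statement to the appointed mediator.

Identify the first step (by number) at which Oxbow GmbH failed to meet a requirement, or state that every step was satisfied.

None — every step was satisfied

Step 1: 20 days after 2012-10-15 (when the breach is discovered) is 2012-11-04; completed 2012-10-17, before the deadline.
Step 2: the window is 5–25 days after 2012-10-17 (when the default notice is delivered), so 2012-10-22 through 2012-11-11; done 2012-11-08 — within the window.
Step 3: 18 days after 2012-11-08 (when the dispute is referred to mediation) is 2012-11-26; done 2012-11-24 — timely.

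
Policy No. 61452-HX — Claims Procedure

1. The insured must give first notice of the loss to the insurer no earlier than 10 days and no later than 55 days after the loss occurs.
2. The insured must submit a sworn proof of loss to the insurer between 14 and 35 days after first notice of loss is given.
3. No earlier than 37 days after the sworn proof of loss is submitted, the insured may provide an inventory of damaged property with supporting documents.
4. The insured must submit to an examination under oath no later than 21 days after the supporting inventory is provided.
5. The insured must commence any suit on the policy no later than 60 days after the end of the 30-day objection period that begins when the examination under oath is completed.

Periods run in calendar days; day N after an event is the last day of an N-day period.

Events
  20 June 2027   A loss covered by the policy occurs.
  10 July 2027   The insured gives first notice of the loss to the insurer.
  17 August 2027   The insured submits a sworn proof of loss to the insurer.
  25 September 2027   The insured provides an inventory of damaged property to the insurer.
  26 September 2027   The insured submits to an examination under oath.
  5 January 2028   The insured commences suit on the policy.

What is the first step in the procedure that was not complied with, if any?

Step 2

Step 1 — 10 and 55 days from 20 June 2027 (when the loss occurs) are 30 June 2027 and 14 August 2027 respectively; done 10 July 2027, which is between those dates.
Step 2 — 14 and 35 days from 10 July 2027 (when first notice of loss is given) are 24 July 2027 and 14 August 2027 respectively; 17 August 2027 is 3 days past the end of the window.
Later steps need not be reached.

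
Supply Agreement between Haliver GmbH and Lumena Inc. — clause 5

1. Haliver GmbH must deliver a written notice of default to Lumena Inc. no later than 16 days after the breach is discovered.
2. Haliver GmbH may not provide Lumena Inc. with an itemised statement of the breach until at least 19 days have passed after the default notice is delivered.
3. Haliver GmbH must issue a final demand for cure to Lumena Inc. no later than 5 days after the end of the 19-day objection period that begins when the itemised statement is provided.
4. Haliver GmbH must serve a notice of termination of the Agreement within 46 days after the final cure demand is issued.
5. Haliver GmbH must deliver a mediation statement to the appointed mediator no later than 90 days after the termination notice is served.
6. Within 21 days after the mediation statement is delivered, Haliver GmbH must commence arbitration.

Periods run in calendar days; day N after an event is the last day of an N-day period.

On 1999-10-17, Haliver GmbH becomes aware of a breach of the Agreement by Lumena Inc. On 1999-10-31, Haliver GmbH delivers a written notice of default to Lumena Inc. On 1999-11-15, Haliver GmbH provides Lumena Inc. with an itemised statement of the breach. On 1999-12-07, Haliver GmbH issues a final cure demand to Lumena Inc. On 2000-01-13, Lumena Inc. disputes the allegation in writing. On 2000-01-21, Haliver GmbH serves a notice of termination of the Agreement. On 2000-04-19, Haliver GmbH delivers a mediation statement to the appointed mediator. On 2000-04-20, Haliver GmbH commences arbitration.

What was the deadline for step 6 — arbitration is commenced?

Step 6 runs from 2000-04-19, when the mediation statement is delivered. 21 days after 2000-04-19 is 2000-05-10.

2000-05-10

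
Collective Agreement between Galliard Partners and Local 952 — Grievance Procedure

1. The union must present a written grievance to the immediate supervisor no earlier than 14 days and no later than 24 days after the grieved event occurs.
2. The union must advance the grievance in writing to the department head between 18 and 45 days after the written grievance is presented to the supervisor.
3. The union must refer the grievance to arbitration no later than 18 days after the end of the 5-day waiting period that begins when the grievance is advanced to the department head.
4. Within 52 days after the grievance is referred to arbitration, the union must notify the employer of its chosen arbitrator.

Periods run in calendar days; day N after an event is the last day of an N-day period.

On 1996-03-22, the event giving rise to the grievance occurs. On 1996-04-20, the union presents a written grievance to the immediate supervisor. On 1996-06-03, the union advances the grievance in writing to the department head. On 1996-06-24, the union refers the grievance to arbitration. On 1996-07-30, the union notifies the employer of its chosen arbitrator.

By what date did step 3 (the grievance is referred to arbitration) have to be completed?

1996-06-26

The grievance is advanced to the department head on 1996-06-03; the 5-day waiting period therefore ends 1996-06-08, and step 3 runs from that date. 18 days after 1996-06-08 is 1996-06-26.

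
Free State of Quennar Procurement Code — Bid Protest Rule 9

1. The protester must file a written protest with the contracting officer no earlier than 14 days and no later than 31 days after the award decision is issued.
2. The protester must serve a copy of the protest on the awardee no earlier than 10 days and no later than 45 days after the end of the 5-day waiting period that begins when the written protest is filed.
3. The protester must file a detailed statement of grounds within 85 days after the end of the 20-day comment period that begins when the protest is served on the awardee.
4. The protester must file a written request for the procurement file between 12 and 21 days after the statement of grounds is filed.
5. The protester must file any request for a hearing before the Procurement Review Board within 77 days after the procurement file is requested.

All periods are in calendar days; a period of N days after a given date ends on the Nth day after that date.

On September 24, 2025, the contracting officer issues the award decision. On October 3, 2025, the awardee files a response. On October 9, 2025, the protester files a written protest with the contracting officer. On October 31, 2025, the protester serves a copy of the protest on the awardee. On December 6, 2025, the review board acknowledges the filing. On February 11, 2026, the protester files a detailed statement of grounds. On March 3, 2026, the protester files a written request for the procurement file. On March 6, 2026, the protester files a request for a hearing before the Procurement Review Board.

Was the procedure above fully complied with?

(1) the permitted window runs from September 24, 2025 + 14 = October 8, 2025 to September 24, 2025 + 31 = October 25, 2025; done October 9, 2025, which is between those dates.
(2) the permitted window runs from October 14, 2025 + 10 = October 24, 2025 to October 14, 2025 + 45 = November 28, 2025; done October 31, 2025 — within the window.
(3) due by November 20, 2025 + 85 days = February 13, 2026; completed February 11, 2026, before the deadline.
(4) the permitted window runs from February 11, 2026 + 12 = February 23, 2026 to February 11, 2026 + 21 = March 4, 2026; March 3, 2026 falls inside that range.
(5) due by March 3, 2026 + 77 days = May 19, 2026; done March 6, 2026 — timely.

Yes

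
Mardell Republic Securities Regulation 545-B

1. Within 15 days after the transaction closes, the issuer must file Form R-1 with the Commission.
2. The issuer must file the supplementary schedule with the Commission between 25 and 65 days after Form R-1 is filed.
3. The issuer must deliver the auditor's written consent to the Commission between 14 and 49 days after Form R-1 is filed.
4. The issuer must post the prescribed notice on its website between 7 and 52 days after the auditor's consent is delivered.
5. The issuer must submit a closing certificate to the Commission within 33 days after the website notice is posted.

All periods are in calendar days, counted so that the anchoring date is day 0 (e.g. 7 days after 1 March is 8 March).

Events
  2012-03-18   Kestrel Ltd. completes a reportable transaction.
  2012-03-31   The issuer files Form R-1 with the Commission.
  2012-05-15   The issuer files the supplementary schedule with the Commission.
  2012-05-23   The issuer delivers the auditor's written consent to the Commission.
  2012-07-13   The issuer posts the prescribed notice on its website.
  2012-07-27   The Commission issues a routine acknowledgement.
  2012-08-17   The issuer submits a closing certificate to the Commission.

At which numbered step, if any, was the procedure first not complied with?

Step 3

(1) due by 2012-03-18 + 15 days = 2012-04-02; done 2012-03-31 — timely.
(2) the permitted window runs from 2012-03-31 + 25 = 2012-04-25 to 2012-03-31 + 65 = 2012-06-04; done 2012-05-15, which is between those dates.
(3) the permitted window runs from 2012-03-31 + 14 = 2012-04-14 to 2012-03-31 + 49 = 2012-05-19; done 2012-05-23 — 4 days after the window closed.
Later steps need not be reached.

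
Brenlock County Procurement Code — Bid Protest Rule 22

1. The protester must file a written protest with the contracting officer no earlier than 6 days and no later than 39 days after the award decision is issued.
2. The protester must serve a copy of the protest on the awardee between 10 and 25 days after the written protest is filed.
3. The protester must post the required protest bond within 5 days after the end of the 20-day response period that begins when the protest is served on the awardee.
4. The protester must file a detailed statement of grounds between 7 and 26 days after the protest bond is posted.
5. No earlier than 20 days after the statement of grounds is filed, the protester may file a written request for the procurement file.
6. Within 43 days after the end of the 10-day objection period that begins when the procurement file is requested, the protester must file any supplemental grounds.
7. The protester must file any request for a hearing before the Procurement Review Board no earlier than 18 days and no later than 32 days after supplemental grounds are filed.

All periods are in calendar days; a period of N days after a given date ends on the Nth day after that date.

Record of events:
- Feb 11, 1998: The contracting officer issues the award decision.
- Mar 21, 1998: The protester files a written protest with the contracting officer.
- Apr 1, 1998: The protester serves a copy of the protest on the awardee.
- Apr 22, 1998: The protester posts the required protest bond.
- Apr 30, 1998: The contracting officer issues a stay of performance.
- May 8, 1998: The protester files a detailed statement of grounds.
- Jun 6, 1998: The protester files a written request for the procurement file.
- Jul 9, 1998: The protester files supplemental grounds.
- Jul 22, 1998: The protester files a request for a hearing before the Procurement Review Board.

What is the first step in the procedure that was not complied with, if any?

Step 1 — 6 and 39 days from Feb 11, 1998 (when the award decision is issued) are Feb 17, 1998 and Mar 22, 1998 respectively; Mar 21, 1998 falls inside that range.
Step 2 — 10 and 25 days from Mar 21, 1998 (when the written protest is filed) are Mar 31, 1998 and Apr 15, 1998 respectively; done Apr 1, 1998, which is between those dates.
Step 3 — counting 5 days from Apr 21, 1998 (end of the 20-day response period, which began when the protest is served on the awardee on Apr 1, 1998) gives a deadline of Apr 26, 1998; done Apr 22, 1998 — timely.
Step 4 — 7 and 26 days from Apr 22, 1998 (when the protest bond is posted) are Apr 29, 1998 and May 18, 1998 respectively; May 8, 1998 falls inside that range.
Step 5 — must wait 20 days from May 8, 1998 (when the statement of grounds is filed), so not before May 28, 1998; done Jun 6, 1998 — permitted.
Step 6 — counting 43 days from Jun 16, 1998 (end of the 10-day objection period, which began when the procurement file is requested on Jun 6, 1998) gives a deadline of Jul 29, 1998; completed Jul 9, 1998, before the deadline.
Step 7 — 18 and 32 days from Jul 9, 1998 (when supplemental grounds are filed) are Jul 27, 1998 and Aug 10, 1998 respectively; Jul 22, 1998 is 5 days too early.
Later steps need not be reached.

Step 7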